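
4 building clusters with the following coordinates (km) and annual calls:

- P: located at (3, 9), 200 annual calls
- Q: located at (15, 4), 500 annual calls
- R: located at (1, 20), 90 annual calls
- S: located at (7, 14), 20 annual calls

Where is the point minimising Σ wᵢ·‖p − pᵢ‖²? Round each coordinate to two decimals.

(10.28, 7.26)

The minimiser of Σwᵢ‖p−pᵢ‖² is the weighted centroid p* = (Σwᵢpᵢ)/(Σwᵢ).
Σwᵢ = 810.
Σwᵢxᵢ = 200·3 + 500·15 + 90·1 + 20·7 = 8330.
Σwᵢyᵢ = 200·9 + 500·4 + 90·20 + 20·14 = 5880.
x* = 8330/810 = 10.28, y* = 5880/810 = 7.26.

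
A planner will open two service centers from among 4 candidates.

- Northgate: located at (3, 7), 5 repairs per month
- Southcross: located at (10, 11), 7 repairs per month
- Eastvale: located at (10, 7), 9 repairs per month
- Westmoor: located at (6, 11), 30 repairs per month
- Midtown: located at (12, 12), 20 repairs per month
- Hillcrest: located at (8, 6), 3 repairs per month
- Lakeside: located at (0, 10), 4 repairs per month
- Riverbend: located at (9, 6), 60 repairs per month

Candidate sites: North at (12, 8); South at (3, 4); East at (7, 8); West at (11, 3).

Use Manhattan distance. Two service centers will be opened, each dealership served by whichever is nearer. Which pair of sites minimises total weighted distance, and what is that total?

Evaluate every pair (each demand assigned to the nearer of the two):
  {North, East}: total = 572
  {South, East}: total = 678
  {East, West}: total = 688
  {North, South}: total = 781
  {North, West}: total = 836
  {South, West}: total = 977
Best pair: {North, East} with total 572.

{North, East}, total 572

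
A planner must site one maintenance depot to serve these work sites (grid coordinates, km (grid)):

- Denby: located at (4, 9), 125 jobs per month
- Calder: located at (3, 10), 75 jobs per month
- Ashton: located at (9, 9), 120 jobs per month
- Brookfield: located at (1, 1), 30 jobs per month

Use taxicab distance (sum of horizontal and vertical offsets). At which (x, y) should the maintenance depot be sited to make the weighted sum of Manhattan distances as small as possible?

Manhattan distance separates: Σwᵢ(|x−xᵢ|+|y−yᵢ|) = Σwᵢ|x−xᵢ| + Σwᵢ|y−yᵢ|, so x and y are optimised independently as 1-D weighted medians.
Total weight W = 350; half = 175.
x-coordinate, sorted with cumulative weight:
  x=1 (Brookfield, w=30) cum 30
  x=3 (Calder, w=75) cum 105
  x=4 (Denby, w=125) cum 230  ← median
  x=9 (Ashton, w=120) cum 350
⇒ x* = 4
y-coordinate, sorted with cumulative weight:
  y=1 (Brookfield, w=30) cum 30
  y=9 (Denby, w=125) cum 155
  y=9 (Ashton, w=120) cum 275  ← median
  y=10 (Calder, w=75) cum 350
⇒ y* = 9

(4, 9)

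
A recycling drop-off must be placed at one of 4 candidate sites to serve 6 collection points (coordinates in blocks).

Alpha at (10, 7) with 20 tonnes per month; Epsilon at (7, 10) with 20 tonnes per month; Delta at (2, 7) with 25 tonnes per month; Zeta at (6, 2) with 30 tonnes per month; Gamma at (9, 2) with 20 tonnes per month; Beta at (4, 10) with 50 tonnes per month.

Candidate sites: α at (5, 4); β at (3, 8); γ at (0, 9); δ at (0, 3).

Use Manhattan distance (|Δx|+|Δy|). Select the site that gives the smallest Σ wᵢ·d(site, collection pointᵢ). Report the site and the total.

Total weighted distance at each candidate:
  α (5, 4): total = 1030
  β (3, 8): total = 990
  γ (0, 9): total = 1460
  δ (0, 3): total = 1670
Minimum is at β with total 990 blocks.

β, total 990 blocks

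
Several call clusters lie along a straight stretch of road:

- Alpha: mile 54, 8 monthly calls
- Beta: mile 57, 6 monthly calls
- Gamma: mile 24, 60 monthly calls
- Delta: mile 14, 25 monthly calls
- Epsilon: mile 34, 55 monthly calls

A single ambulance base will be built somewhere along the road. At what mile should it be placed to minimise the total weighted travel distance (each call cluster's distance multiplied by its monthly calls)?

x = 24

For a sum of weighted absolute distances on a line, the optimum is the weighted median (not the mean). Total weight W = 154; half-weight = 77.
Sort by position and accumulate weight:
  mile 14 (Delta, w=25) → cum 25
  mile 24 (Gamma, w=60) → cum 85  ≥ 77 → median here
  mile 34 (Epsilon, w=55) → cum 140
  mile 54 (Alpha, w=8) → cum 148
  mile 57 (Beta, w=6) → cum 154
Optimal location: mile 24.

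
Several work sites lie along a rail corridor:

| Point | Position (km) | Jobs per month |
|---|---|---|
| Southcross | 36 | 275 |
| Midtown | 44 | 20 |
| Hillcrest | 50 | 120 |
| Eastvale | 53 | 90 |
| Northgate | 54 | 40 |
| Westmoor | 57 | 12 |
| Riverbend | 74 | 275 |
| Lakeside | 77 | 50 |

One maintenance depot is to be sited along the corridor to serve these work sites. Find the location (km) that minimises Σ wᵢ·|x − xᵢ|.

For a sum of weighted absolute distances on a line, the optimum is the weighted median (not the mean). Total weight W = 882; half-weight = 441.
Sort by position and accumulate weight:
  km 36 (Southcross, w=275) → cum 275
  km 44 (Midtown, w=20) → cum 295
  km 50 (Hillcrest, w=120) → cum 415
  km 53 (Eastvale, w=90) → cum 505  ≥ 441 → median here
  km 54 (Northgate, w=40) → cum 545
  km 57 (Westmoor, w=12) → cum 557
  km 74 (Riverbend, w=275) → cum 832
  km 77 (Lakeside, w=50) → cum 882
Optimal location: km 53.

x = 53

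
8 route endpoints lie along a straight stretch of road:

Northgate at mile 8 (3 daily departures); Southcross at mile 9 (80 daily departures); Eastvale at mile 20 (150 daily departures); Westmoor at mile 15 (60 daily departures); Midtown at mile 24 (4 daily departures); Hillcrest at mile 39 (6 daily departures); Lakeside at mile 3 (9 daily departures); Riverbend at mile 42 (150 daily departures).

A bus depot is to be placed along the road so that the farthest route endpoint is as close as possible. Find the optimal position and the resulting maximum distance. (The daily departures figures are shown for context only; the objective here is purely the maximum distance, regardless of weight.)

The 1-center on a line is the midpoint of the two extreme points: leftmost at 3, rightmost at 42.
Optimal location = (3 + 42)/2 = 22.5; maximum distance = (42 − 3)/2 = 19.5.

location 22.5, max distance 19.5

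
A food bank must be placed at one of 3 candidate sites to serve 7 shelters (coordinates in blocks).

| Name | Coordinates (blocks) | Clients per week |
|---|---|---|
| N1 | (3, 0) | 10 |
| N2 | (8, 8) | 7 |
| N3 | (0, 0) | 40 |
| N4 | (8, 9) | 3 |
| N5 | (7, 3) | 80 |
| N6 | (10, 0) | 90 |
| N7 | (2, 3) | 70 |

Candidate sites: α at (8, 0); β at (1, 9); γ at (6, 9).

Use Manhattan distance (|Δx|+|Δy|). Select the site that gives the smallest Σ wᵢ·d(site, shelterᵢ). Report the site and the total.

α, total 1583 blocks

Total weighted distance at each candidate:
  α (8, 0): total = 1583
  β (1, 9): total = 3657
  γ (6, 9): total = 3177
Minimum is at α with total 1583 blocks.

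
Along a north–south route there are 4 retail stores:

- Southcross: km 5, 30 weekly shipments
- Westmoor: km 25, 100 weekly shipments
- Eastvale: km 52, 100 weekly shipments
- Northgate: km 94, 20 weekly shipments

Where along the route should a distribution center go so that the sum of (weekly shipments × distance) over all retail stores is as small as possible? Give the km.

For a sum of weighted absolute distances on a line, the optimum is the weighted median (not the mean). Total weight W = 250; half-weight = 125.
Sort by position and accumulate weight:
  km 5 (Southcross, w=30) → cum 30
  km 25 (Westmoor, w=100) → cum 130  ≥ 125 → median here
  km 52 (Eastvale, w=100) → cum 230
  km 94 (Northgate, w=20) → cum 250
Optimal location: km 25.

x = 25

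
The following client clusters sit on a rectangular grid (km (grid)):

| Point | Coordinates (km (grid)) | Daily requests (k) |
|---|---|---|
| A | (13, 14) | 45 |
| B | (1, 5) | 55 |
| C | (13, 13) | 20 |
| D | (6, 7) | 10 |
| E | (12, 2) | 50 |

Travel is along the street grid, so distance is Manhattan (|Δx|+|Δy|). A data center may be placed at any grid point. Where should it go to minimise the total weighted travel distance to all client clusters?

(12, 5)

Manhattan distance separates: Σwᵢ(|x−xᵢ|+|y−yᵢ|) = Σwᵢ|x−xᵢ| + Σwᵢ|y−yᵢ|, so x and y are optimised independently as 1-D weighted medians.
Total weight W = 180; half = 90.
x-coordinate, sorted with cumulative weight:
  x=1 (B, w=55) cum 55
  x=6 (D, w=10) cum 65
  x=12 (E, w=50) cum 115  ← median
  x=13 (A, w=45) cum 160
  x=13 (C, w=20) cum 180
⇒ x* = 12
y-coordinate, sorted with cumulative weight:
  y=2 (E, w=50) cum 50
  y=5 (B, w=55) cum 105  ← median
  y=7 (D, w=10) cum 115
  y=13 (C, w=20) cum 135
  y=14 (A, w=45) cum 180
⇒ y* = 5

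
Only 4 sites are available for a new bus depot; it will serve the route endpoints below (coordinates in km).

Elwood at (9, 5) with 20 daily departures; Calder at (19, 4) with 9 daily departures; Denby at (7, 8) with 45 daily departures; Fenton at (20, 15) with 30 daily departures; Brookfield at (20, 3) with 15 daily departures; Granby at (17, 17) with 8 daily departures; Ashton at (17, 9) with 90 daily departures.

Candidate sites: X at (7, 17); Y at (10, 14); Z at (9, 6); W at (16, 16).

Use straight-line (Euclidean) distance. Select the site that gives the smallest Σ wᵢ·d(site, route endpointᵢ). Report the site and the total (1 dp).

Z, total 1714.2 km

Total weighted distance at each candidate:
  X (7, 17): total = 2721.3
  Y (10, 14): total = 1963.7
  Z (9, 6): total = 1714.2
  W (16, 16): total = 1889.4
Minimum is at Z with total 1714.2 km.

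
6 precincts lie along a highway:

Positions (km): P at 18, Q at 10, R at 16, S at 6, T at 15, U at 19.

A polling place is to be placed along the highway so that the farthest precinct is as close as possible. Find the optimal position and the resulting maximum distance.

location 12.5, max distance 6.5

The 1-center on a line is the midpoint of the two extreme points: leftmost at 6, rightmost at 19.
Optimal location = (6 + 19)/2 = 12.5; maximum distance = (19 − 6)/2 = 6.5.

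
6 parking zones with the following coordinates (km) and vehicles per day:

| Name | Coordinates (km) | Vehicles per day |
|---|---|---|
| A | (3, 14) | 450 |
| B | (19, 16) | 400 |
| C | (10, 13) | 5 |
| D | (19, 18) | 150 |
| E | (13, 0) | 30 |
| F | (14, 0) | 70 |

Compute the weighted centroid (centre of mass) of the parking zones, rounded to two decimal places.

The minimiser of Σwᵢ‖p−pᵢ‖² is the weighted centroid p* = (Σwᵢpᵢ)/(Σwᵢ).
Σwᵢ = 1105.
Σwᵢxᵢ = 450·3 + 400·19 + 5·10 + 150·19 + 30·13 + 70·14 = 13220.
Σwᵢyᵢ = 450·14 + 400·16 + 5·13 + 150·18 + 30·0 + 70·0 = 15465.
x* = 13220/1105 = 11.96, y* = 15465/1105 = 14.00.

(11.96, 14.00)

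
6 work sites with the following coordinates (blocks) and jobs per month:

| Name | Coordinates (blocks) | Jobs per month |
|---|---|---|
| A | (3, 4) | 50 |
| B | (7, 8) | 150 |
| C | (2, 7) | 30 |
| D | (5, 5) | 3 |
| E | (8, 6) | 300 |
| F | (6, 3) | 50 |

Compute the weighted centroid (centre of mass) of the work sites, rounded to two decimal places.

The minimiser of Σwᵢ‖p−pᵢ‖² is the weighted centroid p* = (Σwᵢpᵢ)/(Σwᵢ).
Σwᵢ = 583.
Σwᵢxᵢ = 50·3 + 150·7 + 30·2 + 3·5 + 300·8 + 50·6 = 3975.
Σwᵢyᵢ = 50·4 + 150·8 + 30·7 + 3·5 + 300·6 + 50·3 = 3575.
x* = 3975/583 = 6.82, y* = 3575/583 = 6.13.

(6.82, 6.13)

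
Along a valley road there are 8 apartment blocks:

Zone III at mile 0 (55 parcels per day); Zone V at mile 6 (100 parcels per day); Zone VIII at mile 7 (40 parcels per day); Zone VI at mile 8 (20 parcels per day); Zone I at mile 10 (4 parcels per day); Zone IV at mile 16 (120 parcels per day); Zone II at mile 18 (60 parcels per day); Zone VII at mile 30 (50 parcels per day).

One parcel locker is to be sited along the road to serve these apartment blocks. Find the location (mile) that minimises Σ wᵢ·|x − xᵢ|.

x = 16

For a sum of weighted absolute distances on a line, the optimum is the weighted median (not the mean). Total weight W = 449; half-weight = 224.5.
Sort by position and accumulate weight:
  mile 0 (Zone III, w=55) → cum 55
  mile 6 (Zone V, w=100) → cum 155
  mile 7 (Zone VIII, w=40) → cum 195
  mile 8 (Zone VI, w=20) → cum 215
  mile 10 (Zone I, w=4) → cum 219
  mile 16 (Zone IV, w=120) → cum 339  ≥ 224.5 → median here
  mile 18 (Zone II, w=60) → cum 399
  mile 30 (Zone VII, w=50) → cum 449
Optimal location: mile 16.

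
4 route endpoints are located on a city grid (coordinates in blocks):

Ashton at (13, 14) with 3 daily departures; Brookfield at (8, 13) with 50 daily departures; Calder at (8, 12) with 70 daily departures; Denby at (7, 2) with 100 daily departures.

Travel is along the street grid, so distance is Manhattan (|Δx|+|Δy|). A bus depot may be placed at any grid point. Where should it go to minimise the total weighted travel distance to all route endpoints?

(8, 12)

Manhattan distance separates: Σwᵢ(|x−xᵢ|+|y−yᵢ|) = Σwᵢ|x−xᵢ| + Σwᵢ|y−yᵢ|, so x and y are optimised independently as 1-D weighted medians.
Total weight W = 223; half = 111.5.
x-coordinate, sorted with cumulative weight:
  x=7 (Denby, w=100) cum 100
  x=8 (Brookfield, w=50) cum 150  ← median
  x=8 (Calder, w=70) cum 220
  x=13 (Ashton, w=3) cum 223
⇒ x* = 8
y-coordinate, sorted with cumulative weight:
  y=2 (Denby, w=100) cum 100
  y=12 (Calder, w=70) cum 170  ← median
  y=13 (Brookfield, w=50) cum 220
  y=14 (Ashton, w=3) cum 223
⇒ y* = 12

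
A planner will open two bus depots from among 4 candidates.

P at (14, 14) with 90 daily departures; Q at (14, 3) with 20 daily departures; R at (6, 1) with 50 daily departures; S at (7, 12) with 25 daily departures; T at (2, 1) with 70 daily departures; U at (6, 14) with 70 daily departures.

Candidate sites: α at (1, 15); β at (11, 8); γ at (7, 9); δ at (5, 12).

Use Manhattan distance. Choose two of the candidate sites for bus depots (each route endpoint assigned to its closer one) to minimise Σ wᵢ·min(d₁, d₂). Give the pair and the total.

{β, δ}, total 2810

Evaluate every pair (each demand assigned to the nearer of the two):
  {β, δ}: total = 2810
  {β, γ}: total = 2825
  {γ, δ}: total = 2870
  {α, δ}: total = 3190
  {α, γ}: total = 3195
  {α, β}: total = 3240
Best pair: {β, δ} with total 2810.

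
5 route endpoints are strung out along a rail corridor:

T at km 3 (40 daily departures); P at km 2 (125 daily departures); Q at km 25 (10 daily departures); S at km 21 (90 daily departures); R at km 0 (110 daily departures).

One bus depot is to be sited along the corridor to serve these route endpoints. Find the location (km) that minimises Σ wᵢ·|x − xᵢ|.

For a sum of weighted absolute distances on a line, the optimum is the weighted median (not the mean). Total weight W = 375; half-weight = 187.5.
Sort by position and accumulate weight:
  km 0 (R, w=110) → cum 110
  km 2 (P, w=125) → cum 235  ≥ 187.5 → median here
  km 3 (T, w=40) → cum 275
  km 21 (S, w=90) → cum 365
  km 25 (Q, w=10) → cum 375
Optimal location: km 2.

x = 2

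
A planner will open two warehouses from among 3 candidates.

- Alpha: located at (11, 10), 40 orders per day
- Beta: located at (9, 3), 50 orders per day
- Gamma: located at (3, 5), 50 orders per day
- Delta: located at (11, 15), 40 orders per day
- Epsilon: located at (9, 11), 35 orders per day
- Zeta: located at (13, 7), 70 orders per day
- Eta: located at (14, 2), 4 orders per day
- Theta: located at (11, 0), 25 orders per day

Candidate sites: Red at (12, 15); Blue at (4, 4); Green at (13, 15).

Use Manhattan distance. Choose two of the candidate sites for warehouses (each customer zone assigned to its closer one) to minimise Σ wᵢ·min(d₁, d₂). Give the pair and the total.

{Red, Blue}, total 1878

Evaluate every pair (each demand assigned to the nearer of the two):
  {Red, Blue}: total = 1878
  {Blue, Green}: total = 1923
  {Red, Green}: total = 3241
Best pair: {Red, Blue} with total 1878.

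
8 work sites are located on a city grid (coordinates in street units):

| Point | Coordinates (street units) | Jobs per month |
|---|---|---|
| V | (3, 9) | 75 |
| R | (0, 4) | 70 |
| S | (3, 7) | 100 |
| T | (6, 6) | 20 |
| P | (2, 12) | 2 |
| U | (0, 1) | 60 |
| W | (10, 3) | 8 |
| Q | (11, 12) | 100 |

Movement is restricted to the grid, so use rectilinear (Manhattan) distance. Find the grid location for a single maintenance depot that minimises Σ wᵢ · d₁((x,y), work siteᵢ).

Manhattan distance separates: Σwᵢ(|x−xᵢ|+|y−yᵢ|) = Σwᵢ|x−xᵢ| + Σwᵢ|y−yᵢ|, so x and y are optimised independently as 1-D weighted medians.
Total weight W = 435; half = 217.5.
x-coordinate, sorted with cumulative weight:
  x=0 (R, w=70) cum 70
  x=0 (U, w=60) cum 130
  x=2 (P, w=2) cum 132
  x=3 (V, w=75) cum 207
  x=3 (S, w=100) cum 307  ← median
  x=6 (T, w=20) cum 327
  x=10 (W, w=8) cum 335
  x=11 (Q, w=100) cum 435
⇒ x* = 3
y-coordinate, sorted with cumulative weight:
  y=1 (U, w=60) cum 60
  y=3 (W, w=8) cum 68
  y=4 (R, w=70) cum 138
  y=6 (T, w=20) cum 158
  y=7 (S, w=100) cum 258  ← median
  y=9 (V, w=75) cum 333
  y=12 (P, w=2) cum 335
  y=12 (Q, w=100) cum 435
⇒ y* = 7

(3, 7)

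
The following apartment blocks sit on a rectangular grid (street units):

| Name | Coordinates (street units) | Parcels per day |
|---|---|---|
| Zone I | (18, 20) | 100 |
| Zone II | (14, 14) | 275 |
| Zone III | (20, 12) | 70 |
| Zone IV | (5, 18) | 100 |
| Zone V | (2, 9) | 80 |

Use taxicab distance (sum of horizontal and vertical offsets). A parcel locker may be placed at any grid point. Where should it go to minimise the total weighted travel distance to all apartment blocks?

Manhattan distance separates: Σwᵢ(|x−xᵢ|+|y−yᵢ|) = Σwᵢ|x−xᵢ| + Σwᵢ|y−yᵢ|, so x and y are optimised independently as 1-D weighted medians.
Total weight W = 625; half = 312.5.
x-coordinate, sorted with cumulative weight:
  x=2 (Zone V, w=80) cum 80
  x=5 (Zone IV, w=100) cum 180
  x=14 (Zone II, w=275) cum 455  ← median
  x=18 (Zone I, w=100) cum 555
  x=20 (Zone III, w=70) cum 625
⇒ x* = 14
y-coordinate, sorted with cumulative weight:
  y=9 (Zone V, w=80) cum 80
  y=12 (Zone III, w=70) cum 150
  y=14 (Zone II, w=275) cum 425  ← median
  y=18 (Zone IV, w=100) cum 525
  y=20 (Zone I, w=100) cum 625
⇒ y* = 14

(14, 14)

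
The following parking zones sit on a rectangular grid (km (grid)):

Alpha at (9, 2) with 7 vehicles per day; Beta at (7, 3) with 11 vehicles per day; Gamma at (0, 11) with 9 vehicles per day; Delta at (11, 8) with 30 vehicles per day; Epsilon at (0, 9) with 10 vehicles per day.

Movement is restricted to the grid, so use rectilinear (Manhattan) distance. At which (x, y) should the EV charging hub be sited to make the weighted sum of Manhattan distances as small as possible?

Manhattan distance separates: Σwᵢ(|x−xᵢ|+|y−yᵢ|) = Σwᵢ|x−xᵢ| + Σwᵢ|y−yᵢ|, so x and y are optimised independently as 1-D weighted medians.
Total weight W = 67; half = 33.5.
x-coordinate, sorted with cumulative weight:
  x=0 (Gamma, w=9) cum 9
  x=0 (Epsilon, w=10) cum 19
  x=7 (Beta, w=11) cum 30
  x=9 (Alpha, w=7) cum 37  ← median
  x=11 (Delta, w=30) cum 67
⇒ x* = 9
y-coordinate, sorted with cumulative weight:
  y=2 (Alpha, w=7) cum 7
  y=3 (Beta, w=11) cum 18
  y=8 (Delta, w=30) cum 48  ← median
  y=9 (Epsilon, w=10) cum 58
  y=11 (Gamma, w=9) cum 67
⇒ y* = 8

(9, 8)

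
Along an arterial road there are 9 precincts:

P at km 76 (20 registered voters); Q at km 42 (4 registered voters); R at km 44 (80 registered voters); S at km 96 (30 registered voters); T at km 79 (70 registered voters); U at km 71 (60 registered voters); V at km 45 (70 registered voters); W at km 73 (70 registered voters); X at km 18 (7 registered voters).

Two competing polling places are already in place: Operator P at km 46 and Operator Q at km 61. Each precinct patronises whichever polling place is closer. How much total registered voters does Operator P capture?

The indifferent point is the midpoint (46+61)/2 = 53.5; precincts left of it (closer to Operator P at 46) go to Operator P, those right go to Operator Q.
  X at 18 (w=7) → Operator P
  Q at 42 (w=4) → Operator P
  R at 44 (w=80) → Operator P
  V at 45 (w=70) → Operator P
  U at 71 (w=60) → Operator Q
  W at 73 (w=70) → Operator Q
  P at 76 (w=20) → Operator Q
  T at 79 (w=70) → Operator Q
  S at 96 (w=30) → Operator Q
Operator P captures 161; Operator Q captures 250.

161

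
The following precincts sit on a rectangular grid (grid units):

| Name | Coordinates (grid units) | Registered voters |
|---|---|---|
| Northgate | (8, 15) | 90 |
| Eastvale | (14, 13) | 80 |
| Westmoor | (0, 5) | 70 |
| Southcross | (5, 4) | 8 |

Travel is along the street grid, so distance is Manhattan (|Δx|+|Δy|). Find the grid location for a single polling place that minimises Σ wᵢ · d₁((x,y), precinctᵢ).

(8, 13)

Manhattan distance separates: Σwᵢ(|x−xᵢ|+|y−yᵢ|) = Σwᵢ|x−xᵢ| + Σwᵢ|y−yᵢ|, so x and y are optimised independently as 1-D weighted medians.
Total weight W = 248; half = 124.
x-coordinate, sorted with cumulative weight:
  x=0 (Westmoor, w=70) cum 70
  x=5 (Southcross, w=8) cum 78
  x=8 (Northgate, w=90) cum 168  ← median
  x=14 (Eastvale, w=80) cum 248
⇒ x* = 8
y-coordinate, sorted with cumulative weight:
  y=4 (Southcross, w=8) cum 8
  y=5 (Westmoor, w=70) cum 78
  y=13 (Eastvale, w=80) cum 158  ← median
  y=15 (Northgate, w=90) cum 248
⇒ y* = 13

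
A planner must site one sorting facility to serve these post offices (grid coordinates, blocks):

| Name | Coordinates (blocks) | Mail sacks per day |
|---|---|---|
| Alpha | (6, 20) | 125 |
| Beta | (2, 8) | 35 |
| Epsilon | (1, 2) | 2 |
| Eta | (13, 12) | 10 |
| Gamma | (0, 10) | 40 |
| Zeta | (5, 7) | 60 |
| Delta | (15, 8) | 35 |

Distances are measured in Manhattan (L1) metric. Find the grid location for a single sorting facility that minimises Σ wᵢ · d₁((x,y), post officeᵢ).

Manhattan distance separates: Σwᵢ(|x−xᵢ|+|y−yᵢ|) = Σwᵢ|x−xᵢ| + Σwᵢ|y−yᵢ|, so x and y are optimised independently as 1-D weighted medians.
Total weight W = 307; half = 153.5.
x-coordinate, sorted with cumulative weight:
  x=0 (Gamma, w=40) cum 40
  x=1 (Epsilon, w=2) cum 42
  x=2 (Beta, w=35) cum 77
  x=5 (Zeta, w=60) cum 137
  x=6 (Alpha, w=125) cum 262  ← median
  x=13 (Eta, w=10) cum 272
  x=15 (Delta, w=35) cum 307
⇒ x* = 6
y-coordinate, sorted with cumulative weight:
  y=2 (Epsilon, w=2) cum 2
  y=7 (Zeta, w=60) cum 62
  y=8 (Beta, w=35) cum 97
  y=8 (Delta, w=35) cum 132
  y=10 (Gamma, w=40) cum 172  ← median
  y=12 (Eta, w=10) cum 182
  y=20 (Alpha, w=125) cum 307
⇒ y* = 10

(6, 10)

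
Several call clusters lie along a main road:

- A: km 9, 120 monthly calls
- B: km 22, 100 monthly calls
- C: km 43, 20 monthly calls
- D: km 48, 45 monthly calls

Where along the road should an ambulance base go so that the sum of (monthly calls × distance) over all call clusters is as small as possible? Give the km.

x = 22

For a sum of weighted absolute distances on a line, the optimum is the weighted median (not the mean). Total weight W = 285; half-weight = 142.5.
Sort by position and accumulate weight:
  km 9 (A, w=120) → cum 120
  km 22 (B, w=100) → cum 220  ≥ 142.5 → median here
  km 43 (C, w=20) → cum 240
  km 48 (D, w=45) → cum 285
Optimal location: km 22.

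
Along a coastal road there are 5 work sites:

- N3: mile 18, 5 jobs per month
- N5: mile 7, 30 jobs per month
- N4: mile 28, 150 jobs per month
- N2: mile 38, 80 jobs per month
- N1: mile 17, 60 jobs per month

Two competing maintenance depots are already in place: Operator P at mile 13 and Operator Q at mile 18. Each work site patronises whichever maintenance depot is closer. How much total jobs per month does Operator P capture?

30

The indifferent point is the midpoint (13+18)/2 = 15.5; work sites left of it (closer to Operator P at 13) go to Operator P, those right go to Operator Q.
  N5 at 7 (w=30) → Operator P
  N1 at 17 (w=60) → Operator Q
  N3 at 18 (w=5) → Operator Q
  N4 at 28 (w=150) → Operator Q
  N2 at 38 (w=80) → Operator Q
Operator P captures 30; Operator Q captures 295.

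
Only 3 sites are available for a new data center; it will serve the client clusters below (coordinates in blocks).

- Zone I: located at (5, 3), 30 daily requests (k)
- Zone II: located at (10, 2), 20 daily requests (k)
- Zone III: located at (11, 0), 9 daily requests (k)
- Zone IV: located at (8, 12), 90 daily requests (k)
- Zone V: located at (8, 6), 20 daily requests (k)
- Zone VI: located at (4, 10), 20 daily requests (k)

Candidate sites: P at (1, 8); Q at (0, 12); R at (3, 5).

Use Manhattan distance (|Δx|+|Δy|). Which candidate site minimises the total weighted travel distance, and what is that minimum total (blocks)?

Total weighted distance at each candidate:
  P (1, 8): total = 2002
  Q (0, 12): total = 2147
  R (3, 5): total = 1757
Minimum is at R with total 1757 blocks.

R, total 1757 blocks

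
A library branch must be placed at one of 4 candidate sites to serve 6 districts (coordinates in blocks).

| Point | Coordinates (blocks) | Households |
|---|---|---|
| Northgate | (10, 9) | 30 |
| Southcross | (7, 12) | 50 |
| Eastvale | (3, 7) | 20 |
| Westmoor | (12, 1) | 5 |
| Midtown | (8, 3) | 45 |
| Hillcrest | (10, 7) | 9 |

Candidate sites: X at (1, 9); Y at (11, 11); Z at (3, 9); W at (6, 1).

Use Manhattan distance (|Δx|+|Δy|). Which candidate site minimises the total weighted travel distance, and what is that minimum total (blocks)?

Y, total 1175 blocks

Total weighted distance at each candidate:
  X (1, 9): total = 1579
  Y (11, 11): total = 1175
  Z (3, 9): total = 1261
  W (6, 1): total = 1440
Minimum is at Y with total 1175 blocks.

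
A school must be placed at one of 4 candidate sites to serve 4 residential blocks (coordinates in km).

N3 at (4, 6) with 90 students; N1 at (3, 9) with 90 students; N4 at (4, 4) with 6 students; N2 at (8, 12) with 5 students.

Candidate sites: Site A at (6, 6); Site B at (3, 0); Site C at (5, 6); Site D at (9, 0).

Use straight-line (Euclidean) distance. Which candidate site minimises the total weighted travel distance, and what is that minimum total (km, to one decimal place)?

Site C, total 461.5 km

Total weighted distance at each candidate:
  Site A (6, 6): total = 610.4
  Site B (3, 0): total = 1447.2
  Site C (5, 6): total = 461.5
  Site D (9, 0): total = 1775.0
Minimum is at Site C with total 461.5 km.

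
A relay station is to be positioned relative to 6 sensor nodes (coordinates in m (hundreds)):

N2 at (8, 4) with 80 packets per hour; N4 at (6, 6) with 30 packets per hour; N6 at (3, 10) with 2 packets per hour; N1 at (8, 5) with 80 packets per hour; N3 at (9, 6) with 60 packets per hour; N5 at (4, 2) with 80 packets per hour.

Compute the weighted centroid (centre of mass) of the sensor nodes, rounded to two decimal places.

(7.01, 4.34)

The minimiser of Σwᵢ‖p−pᵢ‖² is the weighted centroid p* = (Σwᵢpᵢ)/(Σwᵢ).
Σwᵢ = 332.
Σwᵢxᵢ = 80·8 + 30·6 + 2·3 + 80·8 + 60·9 + 80·4 = 2326.
Σwᵢyᵢ = 80·4 + 30·6 + 2·10 + 80·5 + 60·6 + 80·2 = 1440.
x* = 2326/332 = 7.01, y* = 1440/332 = 4.34.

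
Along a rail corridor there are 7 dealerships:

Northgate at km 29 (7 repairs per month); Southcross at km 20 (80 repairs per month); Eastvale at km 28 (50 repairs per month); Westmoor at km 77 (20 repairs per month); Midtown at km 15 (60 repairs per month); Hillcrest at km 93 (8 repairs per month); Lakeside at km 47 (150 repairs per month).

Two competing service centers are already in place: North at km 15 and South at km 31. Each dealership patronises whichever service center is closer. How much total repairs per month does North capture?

The indifferent point is the midpoint (15+31)/2 = 23; dealerships left of it (closer to North at 15) go to North, those right go to South.
  Midtown at 15 (w=60) → North
  Southcross at 20 (w=80) → North
  Eastvale at 28 (w=50) → South
  Northgate at 29 (w=7) → South
  Lakeside at 47 (w=150) → South
  Westmoor at 77 (w=20) → South
  Hillcrest at 93 (w=8) → South
North captures 140; South captures 235.

140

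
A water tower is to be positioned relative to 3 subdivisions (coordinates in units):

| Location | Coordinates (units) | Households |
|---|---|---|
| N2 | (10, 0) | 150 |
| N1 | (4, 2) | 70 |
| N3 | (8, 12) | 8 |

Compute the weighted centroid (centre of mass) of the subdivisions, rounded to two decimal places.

The minimiser of Σwᵢ‖p−pᵢ‖² is the weighted centroid p* = (Σwᵢpᵢ)/(Σwᵢ).
Σwᵢ = 228.
Σwᵢxᵢ = 150·10 + 70·4 + 8·8 = 1844.
Σwᵢyᵢ = 150·0 + 70·2 + 8·12 = 236.
x* = 1844/228 = 8.09, y* = 236/228 = 1.04.

(8.09, 1.04)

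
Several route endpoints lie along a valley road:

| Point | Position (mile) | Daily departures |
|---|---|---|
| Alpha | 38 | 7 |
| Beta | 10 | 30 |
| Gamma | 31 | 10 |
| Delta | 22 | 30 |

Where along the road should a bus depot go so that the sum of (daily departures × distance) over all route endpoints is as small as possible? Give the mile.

x = 22

For a sum of weighted absolute distances on a line, the optimum is the weighted median (not the mean). Total weight W = 77; half-weight = 38.5.
Sort by position and accumulate weight:
  mile 10 (Beta, w=30) → cum 30
  mile 22 (Delta, w=30) → cum 60  ≥ 38.5 → median here
  mile 31 (Gamma, w=10) → cum 70
  mile 38 (Alpha, w=7) → cum 77
Optimal location: mile 22.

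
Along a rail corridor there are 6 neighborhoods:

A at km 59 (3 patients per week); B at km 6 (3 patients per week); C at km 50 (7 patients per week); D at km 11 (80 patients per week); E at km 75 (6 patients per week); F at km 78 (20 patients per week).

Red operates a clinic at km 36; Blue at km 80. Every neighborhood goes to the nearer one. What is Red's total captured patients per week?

The indifferent point is the midpoint (36+80)/2 = 58; neighborhoods left of it (closer to Red at 36) go to Red, those right go to Blue.
  B at 6 (w=3) → Red
  D at 11 (w=80) → Red
  C at 50 (w=7) → Red
  A at 59 (w=3) → Blue
  E at 75 (w=6) → Blue
  F at 78 (w=20) → Blue
Red captures 90; Blue captures 29.

90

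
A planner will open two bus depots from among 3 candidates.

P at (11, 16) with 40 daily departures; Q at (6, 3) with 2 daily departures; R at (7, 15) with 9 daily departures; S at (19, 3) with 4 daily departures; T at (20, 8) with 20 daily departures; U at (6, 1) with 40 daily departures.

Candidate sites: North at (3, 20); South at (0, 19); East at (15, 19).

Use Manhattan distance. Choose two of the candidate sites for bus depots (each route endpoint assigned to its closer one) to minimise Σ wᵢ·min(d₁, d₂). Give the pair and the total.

Evaluate every pair (each demand assigned to the nearer of the two):
  {North, East}: total = 1681
  {South, East}: total = 1783
  {North, South}: total = 2193
Best pair: {North, East} with total 1681.

{North, East}, total 1681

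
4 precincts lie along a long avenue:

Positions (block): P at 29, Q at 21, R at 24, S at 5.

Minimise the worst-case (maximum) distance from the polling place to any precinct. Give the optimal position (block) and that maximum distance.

The 1-center on a line is the midpoint of the two extreme points: leftmost at 5, rightmost at 29.
Optimal location = (5 + 29)/2 = 17; maximum distance = (29 − 5)/2 = 12.

location 17, max distance 12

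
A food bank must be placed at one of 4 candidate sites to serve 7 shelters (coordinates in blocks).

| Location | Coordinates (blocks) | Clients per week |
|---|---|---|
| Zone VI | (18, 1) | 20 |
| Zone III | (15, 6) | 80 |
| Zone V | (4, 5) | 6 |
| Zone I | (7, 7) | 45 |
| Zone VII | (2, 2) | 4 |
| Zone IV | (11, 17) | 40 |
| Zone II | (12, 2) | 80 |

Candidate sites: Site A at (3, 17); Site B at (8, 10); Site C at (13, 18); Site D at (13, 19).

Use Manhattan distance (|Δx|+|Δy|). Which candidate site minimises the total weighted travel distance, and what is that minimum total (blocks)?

Site B, total 2910 blocks

Total weighted distance at each candidate:
  Site A (3, 17): total = 5472
  Site B (8, 10): total = 2910
  Site C (13, 18): total = 4045
  Site D (13, 19): total = 4320
Minimum is at Site B with total 2910 blocks.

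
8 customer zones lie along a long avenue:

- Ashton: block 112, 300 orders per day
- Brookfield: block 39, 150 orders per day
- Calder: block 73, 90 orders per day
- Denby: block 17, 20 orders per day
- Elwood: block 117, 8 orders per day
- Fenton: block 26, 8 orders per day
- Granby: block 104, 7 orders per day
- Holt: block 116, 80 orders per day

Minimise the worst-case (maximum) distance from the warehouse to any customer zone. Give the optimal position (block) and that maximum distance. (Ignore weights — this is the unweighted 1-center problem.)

location 67, max distance 50

The 1-center on a line is the midpoint of the two extreme points: leftmost at 17, rightmost at 117.
Optimal location = (17 + 117)/2 = 67; maximum distance = (117 − 17)/2 = 50.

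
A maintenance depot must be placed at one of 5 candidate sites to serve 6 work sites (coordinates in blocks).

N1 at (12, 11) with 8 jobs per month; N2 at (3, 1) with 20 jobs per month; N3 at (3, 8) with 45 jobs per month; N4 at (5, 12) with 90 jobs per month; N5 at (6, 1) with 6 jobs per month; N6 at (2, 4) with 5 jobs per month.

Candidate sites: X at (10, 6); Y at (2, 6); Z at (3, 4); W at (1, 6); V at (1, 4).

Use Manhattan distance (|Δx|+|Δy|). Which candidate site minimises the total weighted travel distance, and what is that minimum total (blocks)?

Y, total 1249 blocks

Total weighted distance at each candidate:
  X (10, 6): total = 1795
  Y (2, 6): total = 1249
  Z (3, 4): total = 1309
  W (1, 6): total = 1423
  V (1, 4): total = 1647
Minimum is at Y with total 1249 blocks.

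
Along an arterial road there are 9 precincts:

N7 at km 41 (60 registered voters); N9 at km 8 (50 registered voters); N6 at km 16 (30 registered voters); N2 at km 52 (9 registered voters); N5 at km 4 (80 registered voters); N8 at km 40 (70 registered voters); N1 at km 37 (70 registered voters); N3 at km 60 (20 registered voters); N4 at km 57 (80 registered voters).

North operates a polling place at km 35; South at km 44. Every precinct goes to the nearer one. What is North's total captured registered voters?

The indifferent point is the midpoint (35+44)/2 = 39.5; precincts left of it (closer to North at 35) go to North, those right go to South.
  N5 at 4 (w=80) → North
  N9 at 8 (w=50) → North
  N6 at 16 (w=30) → North
  N1 at 37 (w=70) → North
  N8 at 40 (w=70) → South
  N7 at 41 (w=60) → South
  N2 at 52 (w=9) → South
  N4 at 57 (w=80) → South
  N3 at 60 (w=20) → South
North captures 230; South captures 239.

230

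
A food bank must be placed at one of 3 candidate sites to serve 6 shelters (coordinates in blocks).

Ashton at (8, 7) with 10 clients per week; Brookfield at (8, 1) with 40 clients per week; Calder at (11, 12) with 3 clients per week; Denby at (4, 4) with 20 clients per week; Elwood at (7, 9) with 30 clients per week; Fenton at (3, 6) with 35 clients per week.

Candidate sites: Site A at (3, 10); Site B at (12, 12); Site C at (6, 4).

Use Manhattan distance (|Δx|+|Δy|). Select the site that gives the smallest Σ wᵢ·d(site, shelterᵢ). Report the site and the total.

Total weighted distance at each candidate:
  Site A (3, 10): total = 1100
  Site B (12, 12): total = 1778
  Site C (6, 4): total = 684
Minimum is at Site C with total 684 blocks.

Site C, total 684 blocks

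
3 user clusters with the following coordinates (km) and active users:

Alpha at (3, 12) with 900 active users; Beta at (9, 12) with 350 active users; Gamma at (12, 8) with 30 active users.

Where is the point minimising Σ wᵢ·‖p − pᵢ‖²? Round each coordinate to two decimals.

(4.85, 11.91)

The minimiser of Σwᵢ‖p−pᵢ‖² is the weighted centroid p* = (Σwᵢpᵢ)/(Σwᵢ).
Σwᵢ = 1280.
Σwᵢxᵢ = 900·3 + 350·9 + 30·12 = 6210.
Σwᵢyᵢ = 900·12 + 350·12 + 30·8 = 15240.
x* = 6210/1280 = 4.85, y* = 15240/1280 = 11.91.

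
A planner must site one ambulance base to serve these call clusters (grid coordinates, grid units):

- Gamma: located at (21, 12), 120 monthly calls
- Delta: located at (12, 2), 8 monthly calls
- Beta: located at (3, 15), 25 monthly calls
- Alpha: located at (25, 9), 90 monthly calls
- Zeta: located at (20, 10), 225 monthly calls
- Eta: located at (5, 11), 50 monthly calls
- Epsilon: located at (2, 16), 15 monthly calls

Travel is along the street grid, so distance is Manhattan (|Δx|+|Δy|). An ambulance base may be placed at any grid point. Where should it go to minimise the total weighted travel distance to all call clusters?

Manhattan distance separates: Σwᵢ(|x−xᵢ|+|y−yᵢ|) = Σwᵢ|x−xᵢ| + Σwᵢ|y−yᵢ|, so x and y are optimised independently as 1-D weighted medians.
Total weight W = 533; half = 266.5.
x-coordinate, sorted with cumulative weight:
  x=2 (Epsilon, w=15) cum 15
  x=3 (Beta, w=25) cum 40
  x=5 (Eta, w=50) cum 90
  x=12 (Delta, w=8) cum 98
  x=20 (Zeta, w=225) cum 323  ← median
  x=21 (Gamma, w=120) cum 443
  x=25 (Alpha, w=90) cum 533
⇒ x* = 20
y-coordinate, sorted with cumulative weight:
  y=2 (Delta, w=8) cum 8
  y=9 (Alpha, w=90) cum 98
  y=10 (Zeta, w=225) cum 323  ← median
  y=11 (Eta, w=50) cum 373
  y=12 (Gamma, w=120) cum 493
  y=15 (Beta, w=25) cum 518
  y=16 (Epsilon, w=15) cum 533
⇒ y* = 10

(20, 10)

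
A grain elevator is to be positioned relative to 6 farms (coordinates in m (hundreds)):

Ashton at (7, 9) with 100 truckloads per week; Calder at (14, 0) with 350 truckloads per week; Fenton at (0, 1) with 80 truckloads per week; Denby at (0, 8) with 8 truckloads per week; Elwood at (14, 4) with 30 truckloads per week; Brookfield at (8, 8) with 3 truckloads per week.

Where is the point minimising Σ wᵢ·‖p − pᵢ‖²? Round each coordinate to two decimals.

The minimiser of Σwᵢ‖p−pᵢ‖² is the weighted centroid p* = (Σwᵢpᵢ)/(Σwᵢ).
Σwᵢ = 571.
Σwᵢxᵢ = 100·7 + 350·14 + 80·0 + 8·0 + 30·14 + 3·8 = 6044.
Σwᵢyᵢ = 100·9 + 350·0 + 80·1 + 8·8 + 30·4 + 3·8 = 1188.
x* = 6044/571 = 10.58, y* = 1188/571 = 2.08.

(10.58, 2.08)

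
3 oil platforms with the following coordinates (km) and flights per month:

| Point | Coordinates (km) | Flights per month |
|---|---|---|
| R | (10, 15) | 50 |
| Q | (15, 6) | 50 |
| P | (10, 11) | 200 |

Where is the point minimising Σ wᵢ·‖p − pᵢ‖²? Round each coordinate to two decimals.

The minimiser of Σwᵢ‖p−pᵢ‖² is the weighted centroid p* = (Σwᵢpᵢ)/(Σwᵢ).
Σwᵢ = 300.
Σwᵢxᵢ = 50·10 + 50·15 + 200·10 = 3250.
Σwᵢyᵢ = 50·15 + 50·6 + 200·11 = 3250.
x* = 3250/300 = 10.83, y* = 3250/300 = 10.83.

(10.83, 10.83)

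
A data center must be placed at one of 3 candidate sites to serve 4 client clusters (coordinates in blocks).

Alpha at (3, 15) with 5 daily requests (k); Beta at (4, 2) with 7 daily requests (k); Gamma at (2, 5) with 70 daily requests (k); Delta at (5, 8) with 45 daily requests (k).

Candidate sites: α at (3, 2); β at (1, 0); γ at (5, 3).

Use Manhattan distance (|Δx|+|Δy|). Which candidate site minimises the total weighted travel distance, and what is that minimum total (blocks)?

Total weighted distance at each candidate:
  α (3, 2): total = 712
  β (1, 0): total = 1080
  γ (5, 3): total = 659
Minimum is at γ with total 659 blocks.

γ, total 659 blocks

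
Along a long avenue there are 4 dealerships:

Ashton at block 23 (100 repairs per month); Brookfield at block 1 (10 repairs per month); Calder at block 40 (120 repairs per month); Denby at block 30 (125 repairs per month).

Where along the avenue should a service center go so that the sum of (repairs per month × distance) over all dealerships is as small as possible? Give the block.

For a sum of weighted absolute distances on a line, the optimum is the weighted median (not the mean). Total weight W = 355; half-weight = 177.5.
Sort by position and accumulate weight:
  block 1 (Brookfield, w=10) → cum 10
  block 23 (Ashton, w=100) → cum 110
  block 30 (Denby, w=125) → cum 235  ≥ 177.5 → median here
  block 40 (Calder, w=120) → cum 355
Optimal location: block 30.

x = 30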